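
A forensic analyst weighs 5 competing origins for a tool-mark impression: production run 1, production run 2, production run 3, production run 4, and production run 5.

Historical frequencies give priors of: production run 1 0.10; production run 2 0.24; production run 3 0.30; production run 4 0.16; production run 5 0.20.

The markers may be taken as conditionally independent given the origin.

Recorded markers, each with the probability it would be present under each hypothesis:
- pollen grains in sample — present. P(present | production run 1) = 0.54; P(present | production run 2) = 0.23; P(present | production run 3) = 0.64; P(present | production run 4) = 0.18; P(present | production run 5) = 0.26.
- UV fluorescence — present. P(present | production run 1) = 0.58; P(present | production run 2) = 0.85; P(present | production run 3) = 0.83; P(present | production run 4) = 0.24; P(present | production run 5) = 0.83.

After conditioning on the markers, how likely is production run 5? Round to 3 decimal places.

For each hypothesis, the unnormalized posterior weight is prior × product of the marker likelihoods:
  production run 1: 0.10 × 0.54 × 0.58 = 0.03132
  production run 2: 0.24 × 0.23 × 0.85 = 0.04692
  production run 3: 0.30 × 0.64 × 0.83 = 0.15936
  production run 4: 0.16 × 0.18 × 0.24 = 0.006912
  production run 5: 0.20 × 0.26 × 0.83 = 0.04316
Marginal likelihood of the evidence = 0.28767.
P(production run 5 | evidence) = 0.04316 / 0.28767 ≈ 0.150.

0.150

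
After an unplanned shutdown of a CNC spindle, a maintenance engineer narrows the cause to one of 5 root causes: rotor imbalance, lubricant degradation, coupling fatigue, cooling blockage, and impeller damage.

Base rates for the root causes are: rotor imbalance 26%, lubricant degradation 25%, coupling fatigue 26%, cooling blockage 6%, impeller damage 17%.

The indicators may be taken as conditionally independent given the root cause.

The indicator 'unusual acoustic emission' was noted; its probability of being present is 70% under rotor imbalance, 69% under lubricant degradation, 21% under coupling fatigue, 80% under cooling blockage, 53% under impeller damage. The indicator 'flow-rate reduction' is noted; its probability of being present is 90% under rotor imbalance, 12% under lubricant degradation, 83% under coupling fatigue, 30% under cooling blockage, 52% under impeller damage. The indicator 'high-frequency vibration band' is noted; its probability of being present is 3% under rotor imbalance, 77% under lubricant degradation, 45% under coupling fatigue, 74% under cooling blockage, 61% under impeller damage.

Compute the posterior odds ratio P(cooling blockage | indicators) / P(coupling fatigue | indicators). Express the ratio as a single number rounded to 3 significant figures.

Unnormalized posterior weight (prior times the indicator likelihoods) for each of the two hypotheses:
  cooling blockage: 0.06 × 0.80 × 0.30 × 0.74 = 0.010656
  coupling fatigue: 0.26 × 0.21 × 0.83 × 0.45 = 0.020393
Posterior odds = 0.010656 / 0.020393 ≈ 0.523.

0.523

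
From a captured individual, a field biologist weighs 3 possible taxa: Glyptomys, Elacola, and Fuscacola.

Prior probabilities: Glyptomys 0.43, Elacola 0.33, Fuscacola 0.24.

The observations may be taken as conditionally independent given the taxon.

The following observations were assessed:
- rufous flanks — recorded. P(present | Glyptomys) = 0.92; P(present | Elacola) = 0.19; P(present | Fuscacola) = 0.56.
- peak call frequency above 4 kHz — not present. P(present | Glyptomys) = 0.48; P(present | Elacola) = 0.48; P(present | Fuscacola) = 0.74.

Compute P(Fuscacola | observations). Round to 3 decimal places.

0.128

By Bayes' rule with conditional independence, the unnormalized weight for each hypothesis is prior × ∏ likelihoods (using 1 − P(present | H) for each absent observation):
  Glyptomys: 0.43 × 0.92 × (1 − 0.48) = 0.20571
  Elacola: 0.33 × 0.19 × (1 − 0.48) = 0.032604
  Fuscacola: 0.24 × 0.56 × (1 − 0.74) = 0.034944
Marginal likelihood of the evidence = 0.27326.
P(Fuscacola | evidence) = 0.034944 / 0.27326 ≈ 0.128.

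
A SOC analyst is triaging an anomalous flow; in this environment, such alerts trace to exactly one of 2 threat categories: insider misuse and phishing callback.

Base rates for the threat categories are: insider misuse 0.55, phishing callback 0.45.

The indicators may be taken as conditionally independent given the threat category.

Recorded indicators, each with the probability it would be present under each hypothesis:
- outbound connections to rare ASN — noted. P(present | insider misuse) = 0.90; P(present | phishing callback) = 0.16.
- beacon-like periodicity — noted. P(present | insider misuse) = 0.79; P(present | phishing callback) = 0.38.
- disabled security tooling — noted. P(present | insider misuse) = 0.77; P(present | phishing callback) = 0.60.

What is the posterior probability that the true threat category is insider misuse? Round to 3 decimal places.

For each hypothesis, the unnormalized posterior weight is prior × product of the indicator likelihoods:
  insider misuse: 0.55 × 0.90 × 0.79 × 0.77 = 0.30111
  phishing callback: 0.45 × 0.16 × 0.38 × 0.60 = 0.016416
The unnormalized weights sum to 0.31752.
P(insider misuse | evidence) = 0.30111 / 0.31752 ≈ 0.948.

0.948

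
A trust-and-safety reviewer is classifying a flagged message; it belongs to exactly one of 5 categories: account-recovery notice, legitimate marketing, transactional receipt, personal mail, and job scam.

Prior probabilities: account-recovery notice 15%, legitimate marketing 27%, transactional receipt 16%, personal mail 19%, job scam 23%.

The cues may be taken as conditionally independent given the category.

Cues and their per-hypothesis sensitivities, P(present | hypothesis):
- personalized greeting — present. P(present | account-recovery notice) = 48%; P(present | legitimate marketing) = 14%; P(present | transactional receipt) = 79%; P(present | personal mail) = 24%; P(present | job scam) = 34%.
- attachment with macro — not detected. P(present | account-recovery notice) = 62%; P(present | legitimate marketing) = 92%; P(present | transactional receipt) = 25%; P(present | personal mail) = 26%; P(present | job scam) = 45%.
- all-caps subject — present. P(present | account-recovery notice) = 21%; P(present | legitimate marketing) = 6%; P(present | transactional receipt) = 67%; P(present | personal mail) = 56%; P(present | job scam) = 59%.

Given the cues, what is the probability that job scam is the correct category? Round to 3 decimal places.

By Bayes' rule with conditional independence, the unnormalized weight for each hypothesis is prior × ∏ likelihoods (using 1 − P(present | H) for each absent cue):
  account-recovery notice: 0.15 × 0.48 × (1 − 0.62) × 0.21 = 0.0057456
  legitimate marketing: 0.27 × 0.14 × (1 − 0.92) × 0.06 = 0.00018144
  transactional receipt: 0.16 × 0.79 × (1 − 0.25) × 0.67 = 0.063516
  personal mail: 0.19 × 0.24 × (1 − 0.26) × 0.56 = 0.018897
  job scam: 0.23 × 0.34 × (1 − 0.45) × 0.59 = 0.025376
Normalizing constant Z = 0.0057456 + 0.00018144 + 0.063516 + 0.018897 + 0.025376 = 0.11372.
P(job scam | evidence) = 0.025376 / 0.11372 ≈ 0.223.

0.223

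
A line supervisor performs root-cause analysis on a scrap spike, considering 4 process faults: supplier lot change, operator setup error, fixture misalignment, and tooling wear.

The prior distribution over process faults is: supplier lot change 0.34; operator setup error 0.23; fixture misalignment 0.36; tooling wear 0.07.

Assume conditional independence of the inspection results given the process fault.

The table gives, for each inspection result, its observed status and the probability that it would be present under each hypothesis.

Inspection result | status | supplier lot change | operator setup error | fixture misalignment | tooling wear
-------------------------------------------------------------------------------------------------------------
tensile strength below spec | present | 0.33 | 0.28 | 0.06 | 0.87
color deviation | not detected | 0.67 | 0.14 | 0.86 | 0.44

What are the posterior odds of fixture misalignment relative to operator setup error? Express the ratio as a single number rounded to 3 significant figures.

0.0546

Posterior odds equal prior odds times the likelihood ratio; only the two competing hypotheses matter (using 1 − P(present | H) for each absent inspection result).
  fixture misalignment: 0.36 × 0.06 × (1 − 0.86) = 0.003024
  operator setup error: 0.23 × 0.28 × (1 − 0.14) = 0.055384
Odds(fixture misalignment : operator setup error) = 0.003024 / 0.055384 ≈ 0.0546.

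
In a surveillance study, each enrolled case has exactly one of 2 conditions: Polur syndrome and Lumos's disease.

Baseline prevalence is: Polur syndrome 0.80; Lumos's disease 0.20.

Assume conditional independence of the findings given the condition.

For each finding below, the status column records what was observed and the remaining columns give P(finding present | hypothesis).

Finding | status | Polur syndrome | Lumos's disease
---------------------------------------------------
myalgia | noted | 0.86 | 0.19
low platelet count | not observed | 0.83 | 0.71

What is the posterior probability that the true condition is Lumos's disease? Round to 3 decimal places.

By Bayes' rule with conditional independence, the unnormalized weight for each hypothesis is prior × ∏ likelihoods (using 1 − P(present | H) for each absent finding):
  Polur syndrome: 0.80 × 0.86 × (1 − 0.83) = 0.11696
  Lumos's disease: 0.20 × 0.19 × (1 − 0.71) = 0.01102
Marginal likelihood of the evidence = 0.12798.
P(Lumos's disease | evidence) = 0.01102 / 0.12798 ≈ 0.086.

0.086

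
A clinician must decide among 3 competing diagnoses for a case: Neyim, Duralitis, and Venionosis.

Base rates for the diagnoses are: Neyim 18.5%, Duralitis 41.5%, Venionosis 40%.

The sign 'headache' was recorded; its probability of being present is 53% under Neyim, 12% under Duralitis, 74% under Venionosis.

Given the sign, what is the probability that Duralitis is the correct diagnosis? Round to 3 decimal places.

Multiply each prior by the likelihood of the sign:
  Neyim: 0.185 × 0.53 = 0.09805
  Duralitis: 0.415 × 0.12 = 0.0498
  Venionosis: 0.400 × 0.74 = 0.296
The unnormalized weights sum to 0.44385.
P(Duralitis | evidence) = 0.0498 / 0.44385 ≈ 0.112.

0.112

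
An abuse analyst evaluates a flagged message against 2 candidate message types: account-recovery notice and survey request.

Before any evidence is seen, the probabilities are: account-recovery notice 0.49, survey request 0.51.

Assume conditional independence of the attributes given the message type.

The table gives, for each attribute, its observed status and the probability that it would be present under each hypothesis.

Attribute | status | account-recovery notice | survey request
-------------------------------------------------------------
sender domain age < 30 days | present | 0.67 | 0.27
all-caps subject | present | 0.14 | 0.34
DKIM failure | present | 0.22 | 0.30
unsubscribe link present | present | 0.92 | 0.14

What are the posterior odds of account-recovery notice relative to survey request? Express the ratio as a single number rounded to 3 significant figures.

Posterior odds equal prior odds times the likelihood ratio; only the two competing hypotheses matter.
  account-recovery notice: 0.49 × 0.67 × 0.14 × 0.22 × 0.92 = 0.0093027
  survey request: 0.51 × 0.27 × 0.34 × 0.30 × 0.14 = 0.0019664
Posterior odds = 0.0093027 / 0.0019664 ≈ 4.73.

4.73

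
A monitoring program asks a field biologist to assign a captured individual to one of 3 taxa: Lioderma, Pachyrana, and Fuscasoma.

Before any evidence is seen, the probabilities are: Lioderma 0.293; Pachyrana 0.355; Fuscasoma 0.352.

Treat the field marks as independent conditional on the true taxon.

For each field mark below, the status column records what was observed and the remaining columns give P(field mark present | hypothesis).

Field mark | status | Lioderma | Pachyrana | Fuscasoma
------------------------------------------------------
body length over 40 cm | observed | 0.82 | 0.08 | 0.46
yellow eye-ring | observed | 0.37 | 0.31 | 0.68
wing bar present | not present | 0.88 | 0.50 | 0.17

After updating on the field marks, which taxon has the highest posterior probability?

Fuscasoma

For each hypothesis, the unnormalized posterior weight is prior × product of the field mark likelihoods (using 1 − P(present | H) for each absent field mark):
  Lioderma: 0.293 × 0.82 × 0.37 × (1 − 0.88) = 0.010668
  Pachyrana: 0.355 × 0.08 × 0.31 × (1 − 0.50) = 0.004402
  Fuscasoma: 0.352 × 0.46 × 0.68 × (1 − 0.17) = 0.091388
Normalizing constant Z = 0.010668 + 0.004402 + 0.091388 = 0.10646.
P(Lioderma | evidence) ≈ 0.010668 / 0.10646 ≈ 0.100
P(Pachyrana | evidence) ≈ 0.004402 / 0.10646 ≈ 0.041
P(Fuscasoma | evidence) ≈ 0.091388 / 0.10646 ≈ 0.858
The largest is 0.858, so Fuscasoma is most probable.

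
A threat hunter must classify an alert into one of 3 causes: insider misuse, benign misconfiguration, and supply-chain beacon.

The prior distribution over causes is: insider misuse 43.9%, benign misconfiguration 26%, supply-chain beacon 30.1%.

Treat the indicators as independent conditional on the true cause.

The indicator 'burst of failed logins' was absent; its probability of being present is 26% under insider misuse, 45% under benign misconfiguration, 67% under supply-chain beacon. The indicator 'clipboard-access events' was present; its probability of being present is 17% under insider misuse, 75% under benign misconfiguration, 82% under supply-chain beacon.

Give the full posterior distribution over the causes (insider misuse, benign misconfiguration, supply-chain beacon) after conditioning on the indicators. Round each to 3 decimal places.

0.226, 0.440, 0.334

By Bayes' rule with conditional independence, the unnormalized weight for each hypothesis is prior × ∏ likelihoods (using 1 − P(present | H) for each absent indicator):
  insider misuse: 0.439 × (1 − 0.26) × 0.17 = 0.055226
  benign misconfiguration: 0.260 × (1 − 0.45) × 0.75 = 0.10725
  supply-chain beacon: 0.301 × (1 − 0.67) × 0.82 = 0.081451
Normalizing constant Z = 0.055226 + 0.10725 + 0.081451 = 0.24393.
P(insider misuse | evidence) = 0.055226 / 0.24393 ≈ 0.226
P(benign misconfiguration | evidence) = 0.10725 / 0.24393 ≈ 0.440
P(supply-chain beacon | evidence) = 0.081451 / 0.24393 ≈ 0.334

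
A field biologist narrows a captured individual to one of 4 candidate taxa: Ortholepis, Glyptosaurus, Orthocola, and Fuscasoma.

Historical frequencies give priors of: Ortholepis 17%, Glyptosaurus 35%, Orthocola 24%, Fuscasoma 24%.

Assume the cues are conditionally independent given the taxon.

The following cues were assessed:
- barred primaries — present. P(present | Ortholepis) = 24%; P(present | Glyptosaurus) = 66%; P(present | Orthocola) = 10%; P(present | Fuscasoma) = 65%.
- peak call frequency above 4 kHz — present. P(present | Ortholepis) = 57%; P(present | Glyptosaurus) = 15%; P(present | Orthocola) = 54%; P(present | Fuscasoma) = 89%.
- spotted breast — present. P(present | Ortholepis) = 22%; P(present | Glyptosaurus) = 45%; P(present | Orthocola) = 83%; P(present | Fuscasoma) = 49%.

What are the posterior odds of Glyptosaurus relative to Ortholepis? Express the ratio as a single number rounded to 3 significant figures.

3.05

Posterior odds equal prior odds times the likelihood ratio; only the two competing hypotheses matter.
  Glyptosaurus: 0.35 × 0.66 × 0.15 × 0.45 = 0.015592
  Ortholepis: 0.17 × 0.24 × 0.57 × 0.22 = 0.0051163
Posterior odds = 0.015592 / 0.0051163 ≈ 3.05.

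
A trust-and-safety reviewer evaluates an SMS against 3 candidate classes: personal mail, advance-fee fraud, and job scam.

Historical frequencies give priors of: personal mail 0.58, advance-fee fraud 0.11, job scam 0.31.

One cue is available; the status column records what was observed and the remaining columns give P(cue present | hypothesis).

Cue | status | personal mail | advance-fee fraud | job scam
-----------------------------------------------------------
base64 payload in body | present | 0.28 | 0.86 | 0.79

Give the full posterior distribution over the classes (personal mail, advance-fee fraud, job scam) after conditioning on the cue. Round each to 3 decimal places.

0.324, 0.188, 0.488

Multiply each prior by the likelihood of the cue:
  personal mail: 0.58 × 0.28 = 0.1624
  advance-fee fraud: 0.11 × 0.86 = 0.0946
  job scam: 0.31 × 0.79 = 0.2449
Normalizing constant Z = 0.1624 + 0.0946 + 0.2449 = 0.5019.
P(personal mail | evidence) = 0.1624 / 0.5019 ≈ 0.324
P(advance-fee fraud | evidence) = 0.0946 / 0.5019 ≈ 0.188
P(job scam | evidence) = 0.2449 / 0.5019 ≈ 0.488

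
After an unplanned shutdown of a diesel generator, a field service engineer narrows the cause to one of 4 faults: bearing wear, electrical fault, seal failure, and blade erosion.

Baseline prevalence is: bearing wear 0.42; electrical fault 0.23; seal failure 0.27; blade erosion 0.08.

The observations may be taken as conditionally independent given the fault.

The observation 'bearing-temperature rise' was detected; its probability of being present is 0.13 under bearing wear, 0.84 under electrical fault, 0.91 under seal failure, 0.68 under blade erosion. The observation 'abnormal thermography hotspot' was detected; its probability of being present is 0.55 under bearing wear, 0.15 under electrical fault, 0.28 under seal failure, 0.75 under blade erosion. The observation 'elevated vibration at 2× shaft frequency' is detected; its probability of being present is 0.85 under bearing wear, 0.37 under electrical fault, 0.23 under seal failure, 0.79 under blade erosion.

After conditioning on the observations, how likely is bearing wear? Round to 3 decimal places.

0.303

For each hypothesis, the unnormalized posterior weight is prior × product of the observation likelihoods:
  bearing wear: 0.42 × 0.13 × 0.55 × 0.85 = 0.025526
  electrical fault: 0.23 × 0.84 × 0.15 × 0.37 = 0.010723
  seal failure: 0.27 × 0.91 × 0.28 × 0.23 = 0.015823
  blade erosion: 0.08 × 0.68 × 0.75 × 0.79 = 0.032232
Marginal likelihood of the evidence = 0.084303.
P(bearing wear | evidence) = 0.025526 / 0.084303 ≈ 0.303.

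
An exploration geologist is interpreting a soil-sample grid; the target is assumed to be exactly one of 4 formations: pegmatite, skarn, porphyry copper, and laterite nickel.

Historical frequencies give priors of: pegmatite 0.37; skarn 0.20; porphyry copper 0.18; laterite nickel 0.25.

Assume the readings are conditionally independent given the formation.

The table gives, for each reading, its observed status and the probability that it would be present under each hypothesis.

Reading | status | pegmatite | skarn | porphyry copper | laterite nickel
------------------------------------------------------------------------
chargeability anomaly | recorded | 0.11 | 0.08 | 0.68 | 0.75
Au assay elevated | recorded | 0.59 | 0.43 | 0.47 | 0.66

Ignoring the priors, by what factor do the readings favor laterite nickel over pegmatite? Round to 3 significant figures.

7.63

The Bayes factor is the ratio of the joint likelihoods of the reading pattern under the two hypotheses.
  laterite nickel: 0.75 × 0.66 = 0.495
  pegmatite: 0.11 × 0.59 = 0.0649
Bayes factor = 0.495 / 0.0649 ≈ 7.63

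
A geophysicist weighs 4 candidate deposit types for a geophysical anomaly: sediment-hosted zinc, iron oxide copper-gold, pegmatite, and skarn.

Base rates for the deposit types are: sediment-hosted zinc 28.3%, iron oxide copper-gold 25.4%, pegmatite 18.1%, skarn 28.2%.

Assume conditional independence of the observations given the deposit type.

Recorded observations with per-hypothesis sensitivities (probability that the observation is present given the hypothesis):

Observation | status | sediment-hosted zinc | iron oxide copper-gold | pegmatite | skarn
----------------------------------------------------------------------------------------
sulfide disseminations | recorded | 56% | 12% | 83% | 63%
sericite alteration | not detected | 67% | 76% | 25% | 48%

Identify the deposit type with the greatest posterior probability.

For each hypothesis, the unnormalized posterior weight is prior × product of the observation likelihoods (using 1 − P(present | H) for each absent observation):
  sediment-hosted zinc: 0.283 × 0.56 × (1 − 0.67) = 0.052298
  iron oxide copper-gold: 0.254 × 0.12 × (1 − 0.76) = 0.0073152
  pegmatite: 0.181 × 0.83 × (1 − 0.25) = 0.11267
  skarn: 0.282 × 0.63 × (1 − 0.48) = 0.092383
Marginal likelihood of the evidence = 0.26467.
P(sediment-hosted zinc | evidence) ≈ 0.052298 / 0.26467 ≈ 0.198
P(iron oxide copper-gold | evidence) ≈ 0.0073152 / 0.26467 ≈ 0.028
P(pegmatite | evidence) ≈ 0.11267 / 0.26467 ≈ 0.426
P(skarn | evidence) ≈ 0.092383 / 0.26467 ≈ 0.349
The largest is 0.426, so pegmatite is most probable.

pegmatite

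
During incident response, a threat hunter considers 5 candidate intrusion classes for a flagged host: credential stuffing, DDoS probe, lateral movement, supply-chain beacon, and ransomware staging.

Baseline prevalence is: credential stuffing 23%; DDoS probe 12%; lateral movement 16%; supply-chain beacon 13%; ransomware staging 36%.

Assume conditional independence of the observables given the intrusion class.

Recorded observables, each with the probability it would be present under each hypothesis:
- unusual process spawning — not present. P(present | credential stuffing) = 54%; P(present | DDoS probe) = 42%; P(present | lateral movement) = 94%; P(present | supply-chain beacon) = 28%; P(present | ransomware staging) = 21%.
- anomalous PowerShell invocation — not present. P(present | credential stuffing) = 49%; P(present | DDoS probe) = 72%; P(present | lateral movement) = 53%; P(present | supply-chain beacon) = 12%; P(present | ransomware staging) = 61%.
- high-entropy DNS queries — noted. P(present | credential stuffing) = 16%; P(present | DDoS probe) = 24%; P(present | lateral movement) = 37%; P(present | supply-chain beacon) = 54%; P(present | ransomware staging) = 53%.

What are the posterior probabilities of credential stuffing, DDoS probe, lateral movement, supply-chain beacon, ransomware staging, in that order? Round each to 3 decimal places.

0.073, 0.040, 0.014, 0.376, 0.497

Multiply each prior by the joint likelihood of the observable pattern (using 1 − P(present | H) for each absent observable):
  credential stuffing: 0.23 × (1 − 0.54) × (1 − 0.49) × 0.16 = 0.0086333
  DDoS probe: 0.12 × (1 − 0.42) × (1 − 0.72) × 0.24 = 0.0046771
  lateral movement: 0.16 × (1 − 0.94) × (1 − 0.53) × 0.37 = 0.0016694
  supply-chain beacon: 0.13 × (1 − 0.28) × (1 − 0.12) × 0.54 = 0.044479
  ransomware staging: 0.36 × (1 − 0.21) × (1 − 0.61) × 0.53 = 0.058785
Marginal likelihood of the evidence = 0.11824.
P(credential stuffing | evidence) = 0.0086333 / 0.11824 ≈ 0.073
P(DDoS probe | evidence) = 0.0046771 / 0.11824 ≈ 0.040
P(lateral movement | evidence) = 0.0016694 / 0.11824 ≈ 0.014
P(supply-chain beacon | evidence) = 0.044479 / 0.11824 ≈ 0.376
P(ransomware staging | evidence) = 0.058785 / 0.11824 ≈ 0.497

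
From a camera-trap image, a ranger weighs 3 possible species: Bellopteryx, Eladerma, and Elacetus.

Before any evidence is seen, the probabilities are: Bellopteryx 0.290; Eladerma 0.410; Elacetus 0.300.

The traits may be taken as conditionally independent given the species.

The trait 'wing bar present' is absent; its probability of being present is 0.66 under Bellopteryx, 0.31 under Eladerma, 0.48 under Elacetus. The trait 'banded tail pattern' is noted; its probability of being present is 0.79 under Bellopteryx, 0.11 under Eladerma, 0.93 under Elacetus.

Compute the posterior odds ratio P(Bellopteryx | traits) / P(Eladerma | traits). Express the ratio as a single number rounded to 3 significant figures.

Unnormalized posterior weight (prior times the trait likelihoods) for each of the two hypotheses (using 1 − P(present | H) for each absent trait):
  Bellopteryx: 0.290 × (1 − 0.66) × 0.79 = 0.077894
  Eladerma: 0.410 × (1 − 0.31) × 0.11 = 0.031119
Odds(Bellopteryx : Eladerma) = 0.077894 / 0.031119 ≈ 2.50.

2.50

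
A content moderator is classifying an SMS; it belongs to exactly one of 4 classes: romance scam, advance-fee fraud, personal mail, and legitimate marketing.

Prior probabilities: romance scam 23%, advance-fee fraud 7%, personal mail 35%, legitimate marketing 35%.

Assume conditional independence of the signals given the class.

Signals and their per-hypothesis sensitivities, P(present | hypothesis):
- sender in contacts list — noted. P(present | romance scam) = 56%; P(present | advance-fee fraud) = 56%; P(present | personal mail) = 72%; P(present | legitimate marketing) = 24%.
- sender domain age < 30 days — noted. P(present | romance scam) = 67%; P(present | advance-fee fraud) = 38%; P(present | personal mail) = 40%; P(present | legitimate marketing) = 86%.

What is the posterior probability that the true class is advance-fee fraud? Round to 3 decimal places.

Multiply each prior by the joint likelihood of the signal pattern:
  romance scam: 0.23 × 0.56 × 0.67 = 0.086296
  advance-fee fraud: 0.07 × 0.56 × 0.38 = 0.014896
  personal mail: 0.35 × 0.72 × 0.40 = 0.1008
  legitimate marketing: 0.35 × 0.24 × 0.86 = 0.07224
Marginal likelihood of the evidence = 0.27423.
P(advance-fee fraud | evidence) = 0.014896 / 0.27423 ≈ 0.054.

0.054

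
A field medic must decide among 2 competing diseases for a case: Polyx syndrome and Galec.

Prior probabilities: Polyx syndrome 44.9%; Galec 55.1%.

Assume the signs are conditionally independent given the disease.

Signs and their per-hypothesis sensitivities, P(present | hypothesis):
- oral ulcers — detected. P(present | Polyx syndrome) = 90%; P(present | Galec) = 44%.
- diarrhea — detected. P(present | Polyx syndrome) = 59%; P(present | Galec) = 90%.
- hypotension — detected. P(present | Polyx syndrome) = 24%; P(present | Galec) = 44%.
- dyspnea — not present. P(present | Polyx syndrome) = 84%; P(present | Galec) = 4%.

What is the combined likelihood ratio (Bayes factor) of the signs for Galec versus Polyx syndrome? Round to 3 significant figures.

8.20

Joint likelihood of the sign pattern under each hypothesis (using 1 − P(present | H) for each absent sign):
  Galec: 0.44 × 0.90 × 0.44 × (1 − 0.04) = 0.16727
  Polyx syndrome: 0.90 × 0.59 × 0.24 × (1 − 0.84) = 0.02039
Bayes factor = 0.16727 / 0.02039 ≈ 8.20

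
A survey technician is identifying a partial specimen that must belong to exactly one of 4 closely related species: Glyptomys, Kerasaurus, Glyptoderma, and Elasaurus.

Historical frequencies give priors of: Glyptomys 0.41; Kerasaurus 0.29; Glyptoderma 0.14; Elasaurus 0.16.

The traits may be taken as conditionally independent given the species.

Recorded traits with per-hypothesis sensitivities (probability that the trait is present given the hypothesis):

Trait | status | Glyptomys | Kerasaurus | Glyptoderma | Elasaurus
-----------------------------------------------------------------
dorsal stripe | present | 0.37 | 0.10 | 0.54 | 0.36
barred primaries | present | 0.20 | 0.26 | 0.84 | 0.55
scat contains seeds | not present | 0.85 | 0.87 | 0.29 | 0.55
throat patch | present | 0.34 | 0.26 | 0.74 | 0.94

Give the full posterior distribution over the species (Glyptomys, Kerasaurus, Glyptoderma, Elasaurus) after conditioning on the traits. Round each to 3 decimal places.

0.032, 0.005, 0.687, 0.276

By Bayes' rule with conditional independence, the unnormalized weight for each hypothesis is prior × ∏ likelihoods (using 1 − P(present | H) for each absent trait):
  Glyptomys: 0.41 × 0.37 × 0.20 × (1 − 0.85) × 0.34 = 0.0015473
  Kerasaurus: 0.29 × 0.10 × 0.26 × (1 − 0.87) × 0.26 = 0.00025485
  Glyptoderma: 0.14 × 0.54 × 0.84 × (1 − 0.29) × 0.74 = 0.033365
  Elasaurus: 0.16 × 0.36 × 0.55 × (1 − 0.55) × 0.94 = 0.013401
Normalizing constant Z = 0.0015473 + 0.00025485 + 0.033365 + 0.013401 = 0.048568.
P(Glyptomys | evidence) = 0.0015473 / 0.048568 ≈ 0.032
P(Kerasaurus | evidence) = 0.00025485 / 0.048568 ≈ 0.005
P(Glyptoderma | evidence) = 0.033365 / 0.048568 ≈ 0.687
P(Elasaurus | evidence) = 0.013401 / 0.048568 ≈ 0.276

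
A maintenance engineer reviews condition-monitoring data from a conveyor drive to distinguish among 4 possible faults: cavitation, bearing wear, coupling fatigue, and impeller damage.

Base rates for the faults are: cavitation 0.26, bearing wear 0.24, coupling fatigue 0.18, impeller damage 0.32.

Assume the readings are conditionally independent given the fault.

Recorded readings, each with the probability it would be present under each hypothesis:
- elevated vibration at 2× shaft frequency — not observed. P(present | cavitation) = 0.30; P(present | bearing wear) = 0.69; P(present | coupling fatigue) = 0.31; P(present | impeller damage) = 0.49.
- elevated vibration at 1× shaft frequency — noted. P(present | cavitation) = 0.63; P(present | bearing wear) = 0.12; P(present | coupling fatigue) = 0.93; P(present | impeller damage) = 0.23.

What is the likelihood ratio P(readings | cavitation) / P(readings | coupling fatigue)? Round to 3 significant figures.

0.687

Take the product of per-reading likelihoods under each hypothesis (using 1 − P(present | H) for each absent reading), then divide.
  cavitation: (1 − 0.30) × 0.63 = 0.441
  coupling fatigue: (1 − 0.31) × 0.93 = 0.6417
Bayes factor = 0.441 / 0.6417 ≈ 0.687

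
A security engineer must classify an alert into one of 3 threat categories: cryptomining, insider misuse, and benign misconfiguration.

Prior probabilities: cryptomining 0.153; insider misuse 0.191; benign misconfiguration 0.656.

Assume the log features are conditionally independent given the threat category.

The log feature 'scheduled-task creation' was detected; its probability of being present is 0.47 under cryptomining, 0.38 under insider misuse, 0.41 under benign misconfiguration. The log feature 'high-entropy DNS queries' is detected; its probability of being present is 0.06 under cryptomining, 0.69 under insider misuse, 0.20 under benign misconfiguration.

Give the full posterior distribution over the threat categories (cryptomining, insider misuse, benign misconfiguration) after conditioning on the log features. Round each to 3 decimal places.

For each hypothesis, the unnormalized posterior weight is prior × product of the log feature likelihoods:
  cryptomining: 0.153 × 0.47 × 0.06 = 0.0043146
  insider misuse: 0.191 × 0.38 × 0.69 = 0.05008
  benign misconfiguration: 0.656 × 0.41 × 0.20 = 0.053792
Normalizing constant Z = 0.0043146 + 0.05008 + 0.053792 = 0.10819.
P(cryptomining | evidence) = 0.0043146 / 0.10819 ≈ 0.040
P(insider misuse | evidence) = 0.05008 / 0.10819 ≈ 0.463
P(benign misconfiguration | evidence) = 0.053792 / 0.10819 ≈ 0.497

0.040, 0.463, 0.497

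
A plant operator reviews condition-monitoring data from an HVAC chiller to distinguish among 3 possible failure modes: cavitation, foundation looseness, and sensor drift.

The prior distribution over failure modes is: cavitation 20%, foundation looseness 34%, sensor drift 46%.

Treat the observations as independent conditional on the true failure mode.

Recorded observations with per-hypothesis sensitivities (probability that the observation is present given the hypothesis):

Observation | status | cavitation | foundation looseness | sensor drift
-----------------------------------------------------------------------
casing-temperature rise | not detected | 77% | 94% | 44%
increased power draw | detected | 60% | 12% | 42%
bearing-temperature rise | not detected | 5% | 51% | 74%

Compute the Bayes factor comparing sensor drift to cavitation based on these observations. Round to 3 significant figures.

Joint likelihood of the evidence pattern under each hypothesis (using 1 − P(present | H) for each absent observation):
  sensor drift: (1 − 0.44) × 0.42 × (1 − 0.74) = 0.061152
  cavitation: (1 − 0.77) × 0.60 × (1 − 0.05) = 0.1311
Bayes factor = 0.061152 / 0.1311 ≈ 0.466

0.466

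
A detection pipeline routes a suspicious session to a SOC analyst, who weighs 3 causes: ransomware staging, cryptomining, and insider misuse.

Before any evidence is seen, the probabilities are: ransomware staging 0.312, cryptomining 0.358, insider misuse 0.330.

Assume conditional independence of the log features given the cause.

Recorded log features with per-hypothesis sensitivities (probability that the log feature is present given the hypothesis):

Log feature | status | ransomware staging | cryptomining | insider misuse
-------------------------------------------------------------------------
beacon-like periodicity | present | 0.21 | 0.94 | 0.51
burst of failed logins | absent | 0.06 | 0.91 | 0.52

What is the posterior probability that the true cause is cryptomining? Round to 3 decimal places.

By Bayes' rule with conditional independence, the unnormalized weight for each hypothesis is prior × ∏ likelihoods (using 1 − P(present | H) for each absent log feature):
  ransomware staging: 0.312 × 0.21 × (1 − 0.06) = 0.061589
  cryptomining: 0.358 × 0.94 × (1 − 0.91) = 0.030287
  insider misuse: 0.330 × 0.51 × (1 − 0.52) = 0.080784
Marginal likelihood of the evidence = 0.17266.
P(cryptomining | evidence) = 0.030287 / 0.17266 ≈ 0.175.

0.175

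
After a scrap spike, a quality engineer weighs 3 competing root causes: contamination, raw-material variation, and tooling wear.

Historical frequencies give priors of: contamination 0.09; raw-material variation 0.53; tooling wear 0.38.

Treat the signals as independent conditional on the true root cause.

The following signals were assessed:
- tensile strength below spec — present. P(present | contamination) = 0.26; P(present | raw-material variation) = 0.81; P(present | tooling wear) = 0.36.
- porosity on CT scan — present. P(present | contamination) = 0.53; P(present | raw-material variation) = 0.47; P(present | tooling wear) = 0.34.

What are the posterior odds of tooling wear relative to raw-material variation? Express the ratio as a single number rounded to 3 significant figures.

0.231

The normalizing constant cancels in an odds ratio, so compute prior × likelihood for the two hypotheses only:
  tooling wear: 0.38 × 0.36 × 0.34 = 0.046512
  raw-material variation: 0.53 × 0.81 × 0.47 = 0.20177
Odds(tooling wear : raw-material variation) = 0.046512 / 0.20177 ≈ 0.231.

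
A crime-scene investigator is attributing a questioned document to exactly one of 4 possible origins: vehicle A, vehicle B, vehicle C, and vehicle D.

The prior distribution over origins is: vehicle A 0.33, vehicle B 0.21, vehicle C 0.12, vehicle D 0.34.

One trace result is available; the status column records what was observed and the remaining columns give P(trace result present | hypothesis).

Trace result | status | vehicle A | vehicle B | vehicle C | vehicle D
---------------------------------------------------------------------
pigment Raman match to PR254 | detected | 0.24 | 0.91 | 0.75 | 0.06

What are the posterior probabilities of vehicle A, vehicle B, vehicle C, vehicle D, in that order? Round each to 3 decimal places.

Multiply each prior by the likelihood of the trace result:
  vehicle A: 0.33 × 0.24 = 0.0792
  vehicle B: 0.21 × 0.91 = 0.1911
  vehicle C: 0.12 × 0.75 = 0.09
  vehicle D: 0.34 × 0.06 = 0.0204
Marginal likelihood of the evidence = 0.3807.
P(vehicle A | evidence) = 0.0792 / 0.3807 ≈ 0.208
P(vehicle B | evidence) = 0.1911 / 0.3807 ≈ 0.502
P(vehicle C | evidence) = 0.09 / 0.3807 ≈ 0.236
P(vehicle D | evidence) = 0.0204 / 0.3807 ≈ 0.054

0.208, 0.502, 0.236, 0.054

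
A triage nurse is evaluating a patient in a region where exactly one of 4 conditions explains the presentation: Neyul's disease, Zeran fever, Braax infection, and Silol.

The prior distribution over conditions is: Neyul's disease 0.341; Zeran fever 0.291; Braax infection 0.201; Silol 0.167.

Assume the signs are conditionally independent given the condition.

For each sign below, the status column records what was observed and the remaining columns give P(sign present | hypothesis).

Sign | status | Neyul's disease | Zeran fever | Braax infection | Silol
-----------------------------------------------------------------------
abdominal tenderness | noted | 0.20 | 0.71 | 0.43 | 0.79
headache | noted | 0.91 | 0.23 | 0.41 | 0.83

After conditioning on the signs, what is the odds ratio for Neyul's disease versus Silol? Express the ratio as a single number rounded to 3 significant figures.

0.567

The normalizing constant cancels in an odds ratio, so compute prior × likelihood for the two hypotheses only:
  Neyul's disease: 0.341 × 0.20 × 0.91 = 0.062062
  Silol: 0.167 × 0.79 × 0.83 = 0.1095
Posterior odds = 0.062062 / 0.1095 ≈ 0.567.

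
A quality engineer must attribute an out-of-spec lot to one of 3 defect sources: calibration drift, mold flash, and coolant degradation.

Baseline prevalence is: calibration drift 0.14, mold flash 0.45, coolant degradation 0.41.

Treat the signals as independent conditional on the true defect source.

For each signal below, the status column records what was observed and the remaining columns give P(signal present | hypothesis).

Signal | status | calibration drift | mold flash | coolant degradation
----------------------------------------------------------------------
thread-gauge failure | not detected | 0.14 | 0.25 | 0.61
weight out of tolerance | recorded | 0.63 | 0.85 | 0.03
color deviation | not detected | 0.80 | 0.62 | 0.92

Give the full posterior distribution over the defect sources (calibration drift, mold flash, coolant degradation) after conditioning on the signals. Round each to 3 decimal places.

By Bayes' rule with conditional independence, the unnormalized weight for each hypothesis is prior × ∏ likelihoods (using 1 − P(present | H) for each absent signal):
  calibration drift: 0.14 × (1 − 0.14) × 0.63 × (1 − 0.80) = 0.01517
  mold flash: 0.45 × (1 − 0.25) × 0.85 × (1 − 0.62) = 0.10901
  coolant degradation: 0.41 × (1 − 0.61) × 0.03 × (1 − 0.92) = 0.00038376
Normalizing constant Z = 0.01517 + 0.10901 + 0.00038376 = 0.12457.
P(calibration drift | evidence) = 0.01517 / 0.12457 ≈ 0.122
P(mold flash | evidence) = 0.10901 / 0.12457 ≈ 0.875
P(coolant degradation | evidence) = 0.00038376 / 0.12457 ≈ 0.003

0.122, 0.875, 0.003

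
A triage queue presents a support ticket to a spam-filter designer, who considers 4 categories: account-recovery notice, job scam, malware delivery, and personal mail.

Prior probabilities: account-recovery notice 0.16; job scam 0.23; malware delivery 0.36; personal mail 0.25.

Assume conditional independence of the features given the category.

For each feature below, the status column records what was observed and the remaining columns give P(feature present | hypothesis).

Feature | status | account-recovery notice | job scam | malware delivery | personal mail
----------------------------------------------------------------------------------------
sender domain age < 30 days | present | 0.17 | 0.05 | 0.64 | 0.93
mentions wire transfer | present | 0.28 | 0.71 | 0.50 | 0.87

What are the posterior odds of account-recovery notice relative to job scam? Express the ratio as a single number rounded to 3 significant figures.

0.933

Posterior odds equal prior odds times the likelihood ratio; only the two competing hypotheses matter.
  account-recovery notice: 0.16 × 0.17 × 0.28 = 0.007616
  job scam: 0.23 × 0.05 × 0.71 = 0.008165
Posterior odds = 0.007616 / 0.008165 ≈ 0.933.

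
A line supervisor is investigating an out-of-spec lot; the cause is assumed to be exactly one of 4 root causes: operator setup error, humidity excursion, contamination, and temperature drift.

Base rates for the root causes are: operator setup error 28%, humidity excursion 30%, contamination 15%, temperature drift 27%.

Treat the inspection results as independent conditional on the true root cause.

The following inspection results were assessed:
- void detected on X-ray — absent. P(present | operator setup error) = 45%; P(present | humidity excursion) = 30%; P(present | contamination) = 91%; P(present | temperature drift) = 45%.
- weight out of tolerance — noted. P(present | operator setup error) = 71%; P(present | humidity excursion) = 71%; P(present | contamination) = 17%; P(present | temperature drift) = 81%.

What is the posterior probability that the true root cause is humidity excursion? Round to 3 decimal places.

0.391

Multiply each prior by the joint likelihood of the inspection result pattern (using 1 − P(present | H) for each absent inspection result):
  operator setup error: 0.28 × (1 − 0.45) × 0.71 = 0.10934
  humidity excursion: 0.30 × (1 − 0.30) × 0.71 = 0.1491
  contamination: 0.15 × (1 − 0.91) × 0.17 = 0.002295
  temperature drift: 0.27 × (1 − 0.45) × 0.81 = 0.12029
Normalizing constant Z = 0.10934 + 0.1491 + 0.002295 + 0.12029 = 0.38102.
P(humidity excursion | evidence) = 0.1491 / 0.38102 ≈ 0.391.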